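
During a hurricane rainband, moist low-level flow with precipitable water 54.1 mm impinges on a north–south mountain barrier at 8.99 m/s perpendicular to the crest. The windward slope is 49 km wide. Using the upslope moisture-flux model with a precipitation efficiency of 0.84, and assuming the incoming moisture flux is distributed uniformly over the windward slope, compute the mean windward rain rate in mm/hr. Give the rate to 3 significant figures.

Incoming column moisture flux per unit ridge length: F = V × PW = 8.99 × 54.1 = 486.359 mm·m/s.
Spread over the 49 km slope with efficiency ε = 0.84: R = ε·F/W = 0.84 × 486.359 / 49000 m = 8.338e-03 mm/s.
R = 8.338e-03 × 3600 = 30.0 mm/hr.

R ≈ 30.0 mm/hr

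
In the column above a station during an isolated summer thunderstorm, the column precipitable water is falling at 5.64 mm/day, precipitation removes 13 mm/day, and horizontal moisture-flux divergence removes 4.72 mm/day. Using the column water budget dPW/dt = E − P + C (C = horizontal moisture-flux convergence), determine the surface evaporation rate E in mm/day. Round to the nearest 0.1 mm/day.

E ≈ 12.1 mm/day

dPW/dt = -5.64 mm/day.
E = dPW/dt + P − C = (-5.64) + 13 − (-4.72) = 12.1 mm/day.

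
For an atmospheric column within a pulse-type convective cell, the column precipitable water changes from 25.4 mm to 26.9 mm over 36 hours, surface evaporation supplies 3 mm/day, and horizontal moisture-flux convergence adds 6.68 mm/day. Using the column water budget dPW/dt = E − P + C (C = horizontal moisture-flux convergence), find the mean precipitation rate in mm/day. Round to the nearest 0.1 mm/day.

P ≈ 8.7 mm/day

dPW/dt = (26.9 − 25.4) mm / (36/24 day) = +1.000 mm/day.
P = E + C − dPW/dt = 3 + (6.68) − (+1.000) = 8.7 mm/day.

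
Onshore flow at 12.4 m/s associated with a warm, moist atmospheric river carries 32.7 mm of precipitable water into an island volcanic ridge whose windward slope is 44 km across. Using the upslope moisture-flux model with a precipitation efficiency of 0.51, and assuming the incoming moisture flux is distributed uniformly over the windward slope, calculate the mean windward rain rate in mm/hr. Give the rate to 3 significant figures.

Incoming column moisture flux per unit ridge length: F = V × PW = 12.4 × 32.7 = 405.48 mm·m/s.
Spread over the 44 km slope with efficiency ε = 0.51: R = ε·F/W = 0.51 × 405.48 / 44000 m = 4.700e-03 mm/s.
R = 4.700e-03 × 3600 = 16.9 mm/hr.

R ≈ 16.9 mm/hr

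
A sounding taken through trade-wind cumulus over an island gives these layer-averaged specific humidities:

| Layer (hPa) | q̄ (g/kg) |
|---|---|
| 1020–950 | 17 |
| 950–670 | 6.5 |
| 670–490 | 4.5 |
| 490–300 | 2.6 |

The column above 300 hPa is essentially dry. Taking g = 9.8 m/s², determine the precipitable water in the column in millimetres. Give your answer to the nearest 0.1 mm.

PW ≈ 44.0 mm

Precipitable water is the column-integrated vapour mass per unit area: PW = (1/g) Σ q̄ Δp, with q in kg/kg and Δp in Pa (1 kg/m² of water = 1 mm).
Layer 1020–950 hPa: Δp = 70 hPa = 7000 Pa, q̄ = 0.017 kg/kg → 0.017 × 7000 / 9.8 = 12.14 mm
Layer 950–670 hPa: Δp = 280 hPa = 28000 Pa, q̄ = 0.0065 kg/kg → 0.0065 × 28000 / 9.8 = 18.57 mm
Layer 670–490 hPa: Δp = 180 hPa = 18000 Pa, q̄ = 0.0045 kg/kg → 0.0045 × 18000 / 9.8 = 8.27 mm
Layer 490–300 hPa: Δp = 190 hPa = 19000 Pa, q̄ = 0.0026 kg/kg → 0.0026 × 19000 / 9.8 = 5.04 mm
PW = 12.14 + 18.57 + 8.27 + 5.04 = 44.02 ≈ 44.0 mm.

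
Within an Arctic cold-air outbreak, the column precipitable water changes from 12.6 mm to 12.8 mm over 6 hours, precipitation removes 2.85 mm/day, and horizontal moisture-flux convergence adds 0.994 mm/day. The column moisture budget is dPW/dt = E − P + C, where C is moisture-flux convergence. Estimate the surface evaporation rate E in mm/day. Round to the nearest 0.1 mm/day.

E ≈ 2.7 mm/day

dPW/dt = (12.8 − 12.6) mm / (6/24 day) = +0.800 mm/day.
E = dPW/dt + P − C = (+0.800) + 2.85 − (0.994) = 2.7 mm/day.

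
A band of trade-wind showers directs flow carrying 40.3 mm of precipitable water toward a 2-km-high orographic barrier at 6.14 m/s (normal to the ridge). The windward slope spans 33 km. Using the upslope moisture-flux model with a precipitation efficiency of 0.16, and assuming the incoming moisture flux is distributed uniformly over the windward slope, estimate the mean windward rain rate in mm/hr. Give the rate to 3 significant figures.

Incoming column moisture flux per unit ridge length: F = V × PW = 6.14 × 40.3 = 247.442 mm·m/s.
Spread over the 33 km slope with efficiency ε = 0.16: R = ε·F/W = 0.16 × 247.442 / 33000 m = 1.200e-03 mm/s.
R = 1.200e-03 × 3600 = 4.32 mm/hr.

R ≈ 4.32 mm/hr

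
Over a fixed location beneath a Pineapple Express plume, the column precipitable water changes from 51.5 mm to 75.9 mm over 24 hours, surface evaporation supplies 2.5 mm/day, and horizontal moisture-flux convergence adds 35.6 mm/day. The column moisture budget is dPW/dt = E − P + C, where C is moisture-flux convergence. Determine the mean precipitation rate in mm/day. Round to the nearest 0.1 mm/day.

P ≈ 13.7 mm/day

dPW/dt = (75.9 − 51.5) mm / (24/24 day) = +24.400 mm/day.
P = E + C − dPW/dt = 2.5 + (35.6) − (+24.400) = 13.7 mm/day.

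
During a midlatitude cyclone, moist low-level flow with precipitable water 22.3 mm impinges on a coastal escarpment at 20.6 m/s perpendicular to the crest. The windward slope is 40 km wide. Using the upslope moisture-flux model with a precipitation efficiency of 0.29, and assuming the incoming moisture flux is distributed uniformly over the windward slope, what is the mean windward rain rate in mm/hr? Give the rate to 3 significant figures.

R ≈ 12.0 mm/hr

Incoming column moisture flux per unit ridge length: F = V × PW = 20.6 × 22.3 = 459.38 mm·m/s.
Spread over the 40 km slope with efficiency ε = 0.29: R = ε·F/W = 0.29 × 459.38 / 40000 m = 3.331e-03 mm/s.
R = 3.331e-03 × 3600 = 12.0 mm/hr.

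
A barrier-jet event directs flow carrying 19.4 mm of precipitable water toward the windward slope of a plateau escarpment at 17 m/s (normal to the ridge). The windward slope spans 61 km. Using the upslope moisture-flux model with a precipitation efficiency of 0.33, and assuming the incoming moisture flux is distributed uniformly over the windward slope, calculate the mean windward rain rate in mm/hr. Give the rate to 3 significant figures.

Incoming column moisture flux per unit ridge length: F = V × PW = 17 × 19.4 = 329.8 mm·m/s.
Spread over the 61 km slope with efficiency ε = 0.33: R = ε·F/W = 0.33 × 329.8 / 61000 m = 1.784e-03 mm/s.
R = 1.784e-03 × 3600 = 6.42 mm/hr.

R ≈ 6.42 mm/hr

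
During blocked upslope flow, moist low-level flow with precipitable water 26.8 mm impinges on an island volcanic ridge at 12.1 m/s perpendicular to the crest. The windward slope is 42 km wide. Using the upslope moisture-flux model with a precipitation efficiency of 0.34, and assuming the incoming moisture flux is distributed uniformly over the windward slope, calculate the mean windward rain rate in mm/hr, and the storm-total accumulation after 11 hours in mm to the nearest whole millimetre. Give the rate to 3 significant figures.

Incoming column moisture flux per unit ridge length: F = V × PW = 12.1 × 26.8 = 324.28 mm·m/s.
Spread over the 42 km slope with efficiency ε = 0.34: R = ε·F/W = 0.34 × 324.28 / 42000 m = 2.625e-03 mm/s.
R = 2.625e-03 × 3600 = 9.45 mm/hr.
Over 11 h: total = 9.45 × 11 = 103.95 ≈ 104 mm.

R ≈ 9.45 mm/hr; total ≈ 104 mm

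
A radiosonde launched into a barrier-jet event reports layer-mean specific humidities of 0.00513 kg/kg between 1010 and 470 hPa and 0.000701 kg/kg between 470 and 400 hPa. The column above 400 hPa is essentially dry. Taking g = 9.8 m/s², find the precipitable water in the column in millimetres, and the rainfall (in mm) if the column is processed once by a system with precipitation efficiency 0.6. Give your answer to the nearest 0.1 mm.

PW ≈ 28.8 mm; rainfall ≈ 17.3 mm

Precipitable water is the column-integrated vapour mass per unit area: PW = (1/g) Σ q̄ Δp, with q in kg/kg and Δp in Pa (1 kg/m² of water = 1 mm).
Layer 1010–470 hPa: Δp = 540 hPa = 54000 Pa, q̄ = 0.00513 kg/kg → 0.00513 × 54000 / 9.8 = 28.27 mm
Layer 470–400 hPa: Δp = 70 hPa = 7000 Pa, q̄ = 0.000701 kg/kg → 0.000701 × 7000 / 9.8 = 0.50 mm
PW = 28.27 + 0.50 = 28.77 ≈ 28.8 mm.
Rainfall = ε × PW = 0.6 × 28.8 = 17.3 mm.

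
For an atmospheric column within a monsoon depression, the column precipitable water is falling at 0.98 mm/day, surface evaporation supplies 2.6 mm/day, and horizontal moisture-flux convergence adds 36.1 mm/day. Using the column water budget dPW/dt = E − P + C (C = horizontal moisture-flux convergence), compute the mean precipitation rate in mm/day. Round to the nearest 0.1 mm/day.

dPW/dt = -0.98 mm/day.
P = E + C − dPW/dt = 2.6 + (36.1) − (-0.98) = 39.7 mm/day.

P ≈ 39.7 mm/day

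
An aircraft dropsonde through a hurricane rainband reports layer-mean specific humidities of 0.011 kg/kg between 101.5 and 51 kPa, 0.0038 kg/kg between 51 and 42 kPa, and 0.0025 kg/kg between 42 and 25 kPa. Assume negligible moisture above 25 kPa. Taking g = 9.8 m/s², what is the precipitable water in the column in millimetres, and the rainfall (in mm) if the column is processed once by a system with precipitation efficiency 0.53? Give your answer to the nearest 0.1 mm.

PW ≈ 64.5 mm; rainfall ≈ 34.2 mm

Precipitable water is the column-integrated vapour mass per unit area: PW = (1/g) Σ q̄ Δp, with q in kg/kg and Δp in Pa (1 kg/m² of water = 1 mm).
Layer 101.5–51 kPa: Δp = 505 hPa = 50500 Pa, q̄ = 0.011 kg/kg → 0.011 × 50500 / 9.8 = 56.68 mm
Layer 51–42 kPa: Δp = 90 hPa = 9000 Pa, q̄ = 0.0038 kg/kg → 0.0038 × 9000 / 9.8 = 3.49 mm
Layer 42–25 kPa: Δp = 170 hPa = 17000 Pa, q̄ = 0.0025 kg/kg → 0.0025 × 17000 / 9.8 = 4.34 mm
PW = 56.68 + 3.49 + 4.34 = 64.51 ≈ 64.5 mm.
Rainfall = ε × PW = 0.53 × 64.5 = 34.2 mm.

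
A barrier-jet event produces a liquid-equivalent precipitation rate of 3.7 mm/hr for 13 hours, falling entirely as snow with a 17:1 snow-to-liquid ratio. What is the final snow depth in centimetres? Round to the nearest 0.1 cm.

snow depth ≈ 81.8 cm

Liquid-equivalent depth = 3.7 × 13 = 48.1 mm.
Snow depth = 48.1 mm × 17 = 817.7 mm = 81.8 cm.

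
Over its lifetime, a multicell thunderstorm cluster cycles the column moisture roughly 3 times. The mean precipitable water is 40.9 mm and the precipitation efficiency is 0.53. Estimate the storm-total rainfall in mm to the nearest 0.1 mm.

rainfall ≈ 65.0 mm

Each cycle deposits ε × PW = 0.53 × 40.9 = 21.677 mm.
Over 3 cycles: 3 × 21.677 = 65.0 mm.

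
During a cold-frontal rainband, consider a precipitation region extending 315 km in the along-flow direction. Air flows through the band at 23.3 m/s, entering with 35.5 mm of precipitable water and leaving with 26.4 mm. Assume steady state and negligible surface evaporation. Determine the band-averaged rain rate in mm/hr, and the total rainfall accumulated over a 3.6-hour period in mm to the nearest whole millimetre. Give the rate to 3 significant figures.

R ≈ 2.42 mm/hr; total ≈ 9 mm

Column moisture flux per unit crosswind length is F = V × PW.
Inflow: F_in = 23.3 × 35.5 = 827.15 mm·m/s
Outflow: F_out = 23.3 × 26.4 = 615.12 mm·m/s
Steady-state rate R = (F_in − F_out)/L = (827.15 − 615.12) / 315000 m = 6.731e-04 mm/s.
R = 6.731e-04 × 3600 = 2.42 mm/hr.
Over 3.6 h: total = 2.42 × 3.6 = 8.712 ≈ 9 mm.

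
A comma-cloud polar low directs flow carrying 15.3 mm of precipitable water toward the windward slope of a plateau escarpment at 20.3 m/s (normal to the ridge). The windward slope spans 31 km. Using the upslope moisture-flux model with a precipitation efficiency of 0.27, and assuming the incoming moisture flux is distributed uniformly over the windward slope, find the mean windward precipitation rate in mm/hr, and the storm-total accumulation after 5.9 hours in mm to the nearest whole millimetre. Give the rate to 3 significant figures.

Incoming column moisture flux per unit ridge length: F = V × PW = 20.3 × 15.3 = 310.59 mm·m/s.
Spread over the 31 km slope with efficiency ε = 0.27: R = ε·F/W = 0.27 × 310.59 / 31000 m = 2.705e-03 mm/s.
R = 2.705e-03 × 3600 = 9.74 mm/hr.
Over 5.9 h: total = 9.74 × 5.9 = 57.466 ≈ 57 mm.

R ≈ 9.74 mm/hr; total ≈ 57 mm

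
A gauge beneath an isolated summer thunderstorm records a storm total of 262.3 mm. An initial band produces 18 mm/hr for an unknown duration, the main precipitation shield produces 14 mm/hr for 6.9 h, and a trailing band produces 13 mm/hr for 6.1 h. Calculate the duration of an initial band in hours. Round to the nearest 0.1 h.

Known phases: 14 × 6.9 + 13 × 6.1 = 96.6 + 79.3 = 175.9 mm.
Remaining depth = 262.3 − 175.9 = 86.4 mm.
Duration = 86.4 / 18 = 4.8 h.

duration ≈ 4.8 h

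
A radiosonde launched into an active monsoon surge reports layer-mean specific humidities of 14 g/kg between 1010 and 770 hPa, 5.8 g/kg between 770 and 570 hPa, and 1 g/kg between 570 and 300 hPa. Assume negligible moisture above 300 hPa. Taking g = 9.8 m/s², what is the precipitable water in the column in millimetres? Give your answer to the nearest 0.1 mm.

Precipitable water is the column-integrated vapour mass per unit area: PW = (1/g) Σ q̄ Δp, with q in kg/kg and Δp in Pa (1 kg/m² of water = 1 mm).
Layer 1010–770 hPa: Δp = 240 hPa = 24000 Pa, q̄ = 0.014 kg/kg → 0.014 × 24000 / 9.8 = 34.29 mm
Layer 770–570 hPa: Δp = 200 hPa = 20000 Pa, q̄ = 0.0058 kg/kg → 0.0058 × 20000 / 9.8 = 11.84 mm
Layer 570–300 hPa: Δp = 270 hPa = 27000 Pa, q̄ = 0.001 kg/kg → 0.001 × 27000 / 9.8 = 2.76 mm
PW = 34.29 + 11.84 + 2.76 = 48.89 ≈ 48.9 mm.

PW ≈ 48.9 mm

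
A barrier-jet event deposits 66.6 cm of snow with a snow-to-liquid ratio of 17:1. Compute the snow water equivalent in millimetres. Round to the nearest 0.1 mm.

SWE ≈ 39.2 mm

SWE = snow depth / ratio = 66.6 cm / 17 = 3.918 cm = 39.2 mm.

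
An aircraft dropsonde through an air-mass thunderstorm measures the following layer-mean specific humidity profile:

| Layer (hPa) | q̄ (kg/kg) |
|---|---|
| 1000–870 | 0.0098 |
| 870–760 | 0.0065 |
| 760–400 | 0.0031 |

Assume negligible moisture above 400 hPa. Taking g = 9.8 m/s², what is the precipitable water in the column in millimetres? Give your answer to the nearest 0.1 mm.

PW ≈ 31.7 mm

Precipitable water is the column-integrated vapour mass per unit area: PW = (1/g) Σ q̄ Δp, with q in kg/kg and Δp in Pa (1 kg/m² of water = 1 mm).
Layer 1000–870 hPa: Δp = 130 hPa = 13000 Pa, q̄ = 0.0098 kg/kg → 0.0098 × 13000 / 9.8 = 13.00 mm
Layer 870–760 hPa: Δp = 110 hPa = 11000 Pa, q̄ = 0.0065 kg/kg → 0.0065 × 11000 / 9.8 = 7.30 mm
Layer 760–400 hPa: Δp = 360 hPa = 36000 Pa, q̄ = 0.0031 kg/kg → 0.0031 × 36000 / 9.8 = 11.39 mm
PW = 13.00 + 7.30 + 11.39 = 31.69 ≈ 31.7 mm.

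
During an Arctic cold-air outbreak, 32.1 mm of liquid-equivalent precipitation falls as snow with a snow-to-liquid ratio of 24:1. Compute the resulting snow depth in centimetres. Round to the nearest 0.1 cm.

snow depth ≈ 77.0 cm

Snow depth = liquid × ratio = 32.1 mm × 24 = 770.4 mm = 77.0 cm.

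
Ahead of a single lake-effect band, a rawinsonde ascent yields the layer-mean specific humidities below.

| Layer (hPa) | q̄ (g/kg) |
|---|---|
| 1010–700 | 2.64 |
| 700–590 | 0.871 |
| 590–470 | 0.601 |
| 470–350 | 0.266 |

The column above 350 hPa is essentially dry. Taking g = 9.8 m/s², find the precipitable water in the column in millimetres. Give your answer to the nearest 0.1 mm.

Precipitable water is the column-integrated vapour mass per unit area: PW = (1/g) Σ q̄ Δp, with q in kg/kg and Δp in Pa (1 kg/m² of water = 1 mm).
Layer 1010–700 hPa: Δp = 310 hPa = 31000 Pa, q̄ = 0.00264 kg/kg → 0.00264 × 31000 / 9.8 = 8.35 mm
Layer 700–590 hPa: Δp = 110 hPa = 11000 Pa, q̄ = 0.000871 kg/kg → 0.000871 × 11000 / 9.8 = 0.98 mm
Layer 590–470 hPa: Δp = 120 hPa = 12000 Pa, q̄ = 0.000601 kg/kg → 0.000601 × 12000 / 9.8 = 0.74 mm
Layer 470–350 hPa: Δp = 120 hPa = 12000 Pa, q̄ = 0.000266 kg/kg → 0.000266 × 12000 / 9.8 = 0.33 mm
PW = 8.35 + 0.98 + 0.74 + 0.33 = 10.40 ≈ 10.4 mm.

PW ≈ 10.4 mm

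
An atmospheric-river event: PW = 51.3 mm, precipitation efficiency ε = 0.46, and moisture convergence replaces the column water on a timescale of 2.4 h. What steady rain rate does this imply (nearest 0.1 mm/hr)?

Each overturning extracts ε × PW = 0.46 × 51.3 = 23.598 mm.
Rate = ε·PW / τ = 23.598 / 2.4 h = 9.8 mm/hr.

R ≈ 9.8 mm/hr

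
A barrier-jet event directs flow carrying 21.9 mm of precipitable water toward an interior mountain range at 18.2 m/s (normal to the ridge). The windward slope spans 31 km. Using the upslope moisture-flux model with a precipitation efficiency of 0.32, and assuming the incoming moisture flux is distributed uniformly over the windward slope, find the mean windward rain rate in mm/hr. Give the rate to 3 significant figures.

R ≈ 14.8 mm/hr

Incoming column moisture flux per unit ridge length: F = V × PW = 18.2 × 21.9 = 398.58 mm·m/s.
Spread over the 31 km slope with efficiency ε = 0.32: R = ε·F/W = 0.32 × 398.58 / 31000 m = 4.114e-03 mm/s.
R = 4.114e-03 × 3600 = 14.8 mm/hr.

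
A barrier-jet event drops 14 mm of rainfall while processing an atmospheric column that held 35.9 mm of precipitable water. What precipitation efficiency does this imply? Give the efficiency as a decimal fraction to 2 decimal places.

ε = rainfall / PW = 14 / 35.9 = 0.39.

ε ≈ 0.39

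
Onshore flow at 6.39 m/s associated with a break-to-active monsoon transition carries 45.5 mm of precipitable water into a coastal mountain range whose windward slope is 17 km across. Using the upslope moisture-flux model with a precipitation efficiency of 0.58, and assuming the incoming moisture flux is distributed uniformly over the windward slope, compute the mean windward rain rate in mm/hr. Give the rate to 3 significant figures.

Incoming column moisture flux per unit ridge length: F = V × PW = 6.39 × 45.5 = 290.745 mm·m/s.
Spread over the 17 km slope with efficiency ε = 0.58: R = ε·F/W = 0.58 × 290.745 / 17000 m = 9.920e-03 mm/s.
R = 9.920e-03 × 3600 = 35.7 mm/hr.

R ≈ 35.7 mm/hr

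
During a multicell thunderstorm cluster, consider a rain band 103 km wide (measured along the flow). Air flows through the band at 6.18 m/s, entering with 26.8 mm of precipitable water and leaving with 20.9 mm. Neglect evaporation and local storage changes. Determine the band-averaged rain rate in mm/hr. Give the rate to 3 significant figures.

Column moisture flux per unit crosswind length is F = V × PW.
Inflow: F_in = 6.18 × 26.8 = 165.624 mm·m/s
Outflow: F_out = 6.18 × 20.9 = 129.162 mm·m/s
Steady-state rate R = (F_in − F_out)/L = (165.624 − 129.162) / 103000 m = 3.540e-04 mm/s.
R = 3.540e-04 × 3600 = 1.27 mm/hr.

R ≈ 1.27 mm/hr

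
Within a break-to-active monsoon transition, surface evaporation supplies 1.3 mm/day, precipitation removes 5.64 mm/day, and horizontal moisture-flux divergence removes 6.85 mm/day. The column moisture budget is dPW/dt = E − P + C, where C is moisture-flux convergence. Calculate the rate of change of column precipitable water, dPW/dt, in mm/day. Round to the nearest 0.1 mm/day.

dPW/dt ≈ -11.2 mm/day

dPW/dt = E − P + C = 1.3 − 5.64 + (-6.85) = -11.2 mm/day.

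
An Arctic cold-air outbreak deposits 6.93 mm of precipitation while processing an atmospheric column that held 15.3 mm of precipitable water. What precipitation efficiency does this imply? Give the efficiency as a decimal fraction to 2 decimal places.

ε ≈ 0.45

ε = precipitation / PW = 6.93 / 15.3 = 0.45.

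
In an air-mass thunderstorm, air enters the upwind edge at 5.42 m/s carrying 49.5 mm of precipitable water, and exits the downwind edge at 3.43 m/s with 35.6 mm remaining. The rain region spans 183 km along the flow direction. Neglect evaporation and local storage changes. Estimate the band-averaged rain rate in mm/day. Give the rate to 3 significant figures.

Column moisture flux per unit crosswind length is F = V × PW.
Inflow: F_in = 5.42 × 49.5 = 268.29 mm·m/s
Outflow: F_out = 3.43 × 35.6 = 122.108 mm·m/s
Steady-state rate R = (F_in − F_out)/L = (268.29 − 122.108) / 183000 m = 7.988e-04 mm/s.
R = 7.988e-04 × 3600 × 24 = 69.0 mm/day.

R ≈ 69.0 mm/day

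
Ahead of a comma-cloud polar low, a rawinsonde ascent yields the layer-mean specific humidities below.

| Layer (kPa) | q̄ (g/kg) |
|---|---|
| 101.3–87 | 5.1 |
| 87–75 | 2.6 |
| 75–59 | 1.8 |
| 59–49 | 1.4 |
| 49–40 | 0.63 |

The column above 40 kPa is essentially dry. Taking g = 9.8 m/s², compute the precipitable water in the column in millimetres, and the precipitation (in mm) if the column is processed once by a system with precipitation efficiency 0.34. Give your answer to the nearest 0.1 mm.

Precipitable water is the column-integrated vapour mass per unit area: PW = (1/g) Σ q̄ Δp, with q in kg/kg and Δp in Pa (1 kg/m² of water = 1 mm).
Layer 101.3–87 kPa: Δp = 143 hPa = 14300 Pa, q̄ = 0.0051 kg/kg → 0.0051 × 14300 / 9.8 = 7.44 mm
Layer 87–75 kPa: Δp = 120 hPa = 12000 Pa, q̄ = 0.0026 kg/kg → 0.0026 × 12000 / 9.8 = 3.18 mm
Layer 75–59 kPa: Δp = 160 hPa = 16000 Pa, q̄ = 0.0018 kg/kg → 0.0018 × 16000 / 9.8 = 2.94 mm
Layer 59–49 kPa: Δp = 100 hPa = 10000 Pa, q̄ = 0.0014 kg/kg → 0.0014 × 10000 / 9.8 = 1.43 mm
Layer 49–40 kPa: Δp = 90 hPa = 9000 Pa, q̄ = 0.00063 kg/kg → 0.00063 × 9000 / 9.8 = 0.58 mm
PW = 7.44 + 3.18 + 2.94 + 1.43 + 0.58 = 15.57 ≈ 15.6 mm.
Precipitation = ε × PW = 0.34 × 15.6 = 5.3 mm.

PW ≈ 15.6 mm; precipitation ≈ 5.3 mm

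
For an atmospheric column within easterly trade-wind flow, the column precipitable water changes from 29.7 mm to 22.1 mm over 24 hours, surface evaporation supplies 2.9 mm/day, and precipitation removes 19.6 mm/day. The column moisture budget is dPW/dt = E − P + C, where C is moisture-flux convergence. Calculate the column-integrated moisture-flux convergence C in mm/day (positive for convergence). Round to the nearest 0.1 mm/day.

dPW/dt = (22.1 − 29.7) mm / (24/24 day) = -7.600 mm/day.
C = dPW/dt − E + P = (-7.600) − 2.9 + 19.6 = 9.1 mm/day.

C ≈ 9.1 mm/day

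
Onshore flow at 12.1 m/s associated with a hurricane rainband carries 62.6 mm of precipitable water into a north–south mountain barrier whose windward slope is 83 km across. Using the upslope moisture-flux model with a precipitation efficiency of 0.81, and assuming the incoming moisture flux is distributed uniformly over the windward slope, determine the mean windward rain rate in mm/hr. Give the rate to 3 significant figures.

R ≈ 26.6 mm/hr

Incoming column moisture flux per unit ridge length: F = V × PW = 12.1 × 62.6 = 757.46 mm·m/s.
Spread over the 83 km slope with efficiency ε = 0.81: R = ε·F/W = 0.81 × 757.46 / 83000 m = 7.392e-03 mm/s.
R = 7.392e-03 × 3600 = 26.6 mm/hr.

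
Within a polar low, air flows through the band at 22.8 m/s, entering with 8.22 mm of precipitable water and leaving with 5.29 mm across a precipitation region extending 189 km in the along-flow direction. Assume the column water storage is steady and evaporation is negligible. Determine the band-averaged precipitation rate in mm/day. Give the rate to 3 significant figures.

Column moisture flux per unit crosswind length is F = V × PW.
Inflow: F_in = 22.8 × 8.22 = 187.416 mm·m/s
Outflow: F_out = 22.8 × 5.29 = 120.612 mm·m/s
Steady-state rate R = (F_in − F_out)/L = (187.416 − 120.612) / 189000 m = 3.535e-04 mm/s.
R = 3.535e-04 × 3600 × 24 = 30.5 mm/day.

R ≈ 30.5 mm/day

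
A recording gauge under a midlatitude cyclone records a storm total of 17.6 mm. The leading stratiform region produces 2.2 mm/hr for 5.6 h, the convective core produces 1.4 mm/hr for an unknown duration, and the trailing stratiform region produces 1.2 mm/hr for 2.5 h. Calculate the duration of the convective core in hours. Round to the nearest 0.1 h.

Known phases: 2.2 × 5.6 + 1.2 × 2.5 = 12.32 + 3 = 15.32 mm.
Remaining depth = 17.6 − 15.32 = 2.28 mm.
Duration = 2.28 / 1.4 = 1.6 h.

duration ≈ 1.6 h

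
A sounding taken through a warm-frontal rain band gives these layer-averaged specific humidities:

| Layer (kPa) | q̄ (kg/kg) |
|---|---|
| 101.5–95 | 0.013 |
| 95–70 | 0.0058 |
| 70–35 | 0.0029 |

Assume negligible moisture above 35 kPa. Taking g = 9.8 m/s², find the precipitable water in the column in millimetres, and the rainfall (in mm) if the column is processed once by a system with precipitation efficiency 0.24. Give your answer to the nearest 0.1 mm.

Precipitable water is the column-integrated vapour mass per unit area: PW = (1/g) Σ q̄ Δp, with q in kg/kg and Δp in Pa (1 kg/m² of water = 1 mm).
Layer 101.5–95 kPa: Δp = 65 hPa = 6500 Pa, q̄ = 0.013 kg/kg → 0.013 × 6500 / 9.8 = 8.62 mm
Layer 95–70 kPa: Δp = 250 hPa = 25000 Pa, q̄ = 0.0058 kg/kg → 0.0058 × 25000 / 9.8 = 14.80 mm
Layer 70–35 kPa: Δp = 350 hPa = 35000 Pa, q̄ = 0.0029 kg/kg → 0.0029 × 35000 / 9.8 = 10.36 mm
PW = 8.62 + 14.80 + 10.36 = 33.78 ≈ 33.8 mm.
Rainfall = ε × PW = 0.24 × 33.8 = 8.1 mm.

PW ≈ 33.8 mm; rainfall ≈ 8.1 mm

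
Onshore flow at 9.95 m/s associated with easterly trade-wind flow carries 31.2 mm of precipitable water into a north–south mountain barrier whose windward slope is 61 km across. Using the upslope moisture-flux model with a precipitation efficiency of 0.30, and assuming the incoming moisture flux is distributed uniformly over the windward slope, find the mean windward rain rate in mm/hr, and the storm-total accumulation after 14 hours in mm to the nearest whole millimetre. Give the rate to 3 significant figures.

R ≈ 5.50 mm/hr; total ≈ 77 mm

Incoming column moisture flux per unit ridge length: F = V × PW = 9.95 × 31.2 = 310.44 mm·m/s.
Spread over the 61 km slope with efficiency ε = 0.30: R = ε·F/W = 0.30 × 310.44 / 61000 m = 1.527e-03 mm/s.
R = 1.527e-03 × 3600 = 5.50 mm/hr.
Over 14 h: total = 5.50 × 14 = 77 mm.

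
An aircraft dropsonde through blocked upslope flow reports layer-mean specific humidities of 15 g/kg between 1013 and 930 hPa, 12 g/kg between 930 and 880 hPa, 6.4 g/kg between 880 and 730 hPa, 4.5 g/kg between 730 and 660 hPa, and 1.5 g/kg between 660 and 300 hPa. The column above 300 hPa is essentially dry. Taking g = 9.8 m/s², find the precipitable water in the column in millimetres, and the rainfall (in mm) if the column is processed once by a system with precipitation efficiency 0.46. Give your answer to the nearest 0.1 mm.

PW ≈ 37.3 mm; rainfall ≈ 17.2 mm

Precipitable water is the column-integrated vapour mass per unit area: PW = (1/g) Σ q̄ Δp, with q in kg/kg and Δp in Pa (1 kg/m² of water = 1 mm).
Layer 1013–930 hPa: Δp = 83 hPa = 8300 Pa, q̄ = 0.015 kg/kg → 0.015 × 8300 / 9.8 = 12.70 mm
Layer 930–880 hPa: Δp = 50 hPa = 5000 Pa, q̄ = 0.012 kg/kg → 0.012 × 5000 / 9.8 = 6.12 mm
Layer 880–730 hPa: Δp = 150 hPa = 15000 Pa, q̄ = 0.0064 kg/kg → 0.0064 × 15000 / 9.8 = 9.80 mm
Layer 730–660 hPa: Δp = 70 hPa = 7000 Pa, q̄ = 0.0045 kg/kg → 0.0045 × 7000 / 9.8 = 3.21 mm
Layer 660–300 hPa: Δp = 360 hPa = 36000 Pa, q̄ = 0.0015 kg/kg → 0.0015 × 36000 / 9.8 = 5.51 mm
PW = 12.70 + 6.12 + 9.80 + 3.21 + 5.51 = 37.34 ≈ 37.3 mm.
Rainfall = ε × PW = 0.46 × 37.3 = 17.2 mm.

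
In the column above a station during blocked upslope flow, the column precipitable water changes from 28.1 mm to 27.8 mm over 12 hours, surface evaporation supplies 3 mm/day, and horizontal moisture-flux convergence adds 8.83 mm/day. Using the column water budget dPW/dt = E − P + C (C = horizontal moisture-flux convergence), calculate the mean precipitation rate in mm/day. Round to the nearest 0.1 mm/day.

dPW/dt = (27.8 − 28.1) mm / (12/24 day) = -0.600 mm/day.
P = E + C − dPW/dt = 3 + (8.83) − (-0.600) = 12.4 mm/day.

P ≈ 12.4 mm/day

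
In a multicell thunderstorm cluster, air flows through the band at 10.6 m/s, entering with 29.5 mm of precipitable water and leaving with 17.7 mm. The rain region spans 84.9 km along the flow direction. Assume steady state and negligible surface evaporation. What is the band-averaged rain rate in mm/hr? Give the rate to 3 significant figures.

R ≈ 5.30 mm/hr

Column moisture flux per unit crosswind length is F = V × PW.
Inflow: F_in = 10.6 × 29.5 = 312.7 mm·m/s
Outflow: F_out = 10.6 × 17.7 = 187.62 mm·m/s
Steady-state rate R = (F_in − F_out)/L = (312.7 − 187.62) / 84900 m = 1.473e-03 mm/s.
R = 1.473e-03 × 3600 = 5.30 mm/hr.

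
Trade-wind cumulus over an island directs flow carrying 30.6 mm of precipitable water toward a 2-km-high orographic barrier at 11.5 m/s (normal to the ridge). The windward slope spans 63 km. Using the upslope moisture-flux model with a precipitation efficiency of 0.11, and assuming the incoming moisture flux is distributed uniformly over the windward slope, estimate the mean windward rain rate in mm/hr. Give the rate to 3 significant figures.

Incoming column moisture flux per unit ridge length: F = V × PW = 11.5 × 30.6 = 351.9 mm·m/s.
Spread over the 63 km slope with efficiency ε = 0.11: R = ε·F/W = 0.11 × 351.9 / 63000 m = 6.144e-04 mm/s.
R = 6.144e-04 × 3600 = 2.21 mm/hr.

R ≈ 2.21 mm/hr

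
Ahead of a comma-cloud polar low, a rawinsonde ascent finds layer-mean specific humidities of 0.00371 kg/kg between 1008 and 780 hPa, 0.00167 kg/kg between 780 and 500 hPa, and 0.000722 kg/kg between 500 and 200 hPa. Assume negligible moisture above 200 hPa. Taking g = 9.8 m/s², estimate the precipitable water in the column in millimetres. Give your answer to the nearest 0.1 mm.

PW ≈ 15.6 mm

Precipitable water is the column-integrated vapour mass per unit area: PW = (1/g) Σ q̄ Δp, with q in kg/kg and Δp in Pa (1 kg/m² of water = 1 mm).
Layer 1008–780 hPa: Δp = 228 hPa = 22800 Pa, q̄ = 0.00371 kg/kg → 0.00371 × 22800 / 9.8 = 8.63 mm
Layer 780–500 hPa: Δp = 280 hPa = 28000 Pa, q̄ = 0.00167 kg/kg → 0.00167 × 28000 / 9.8 = 4.77 mm
Layer 500–200 hPa: Δp = 300 hPa = 30000 Pa, q̄ = 0.000722 kg/kg → 0.000722 × 30000 / 9.8 = 2.21 mm
PW = 8.63 + 4.77 + 2.21 = 15.61 ≈ 15.6 mm.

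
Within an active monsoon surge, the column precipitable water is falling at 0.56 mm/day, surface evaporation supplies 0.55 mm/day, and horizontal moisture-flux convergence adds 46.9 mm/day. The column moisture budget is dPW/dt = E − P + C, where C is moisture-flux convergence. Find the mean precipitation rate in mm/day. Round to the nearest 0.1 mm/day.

dPW/dt = -0.56 mm/day.
P = E + C − dPW/dt = 0.55 + (46.9) − (-0.56) = 48.0 mm/day.

P ≈ 48.0 mm/day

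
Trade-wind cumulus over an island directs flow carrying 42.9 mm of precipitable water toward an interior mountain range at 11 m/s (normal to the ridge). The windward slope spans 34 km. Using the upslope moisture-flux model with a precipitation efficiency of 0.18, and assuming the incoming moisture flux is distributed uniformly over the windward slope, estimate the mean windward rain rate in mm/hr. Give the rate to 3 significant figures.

Incoming column moisture flux per unit ridge length: F = V × PW = 11 × 42.9 = 471.9 mm·m/s.
Spread over the 34 km slope with efficiency ε = 0.18: R = ε·F/W = 0.18 × 471.9 / 34000 m = 2.498e-03 mm/s.
R = 2.498e-03 × 3600 = 8.99 mm/hr.

R ≈ 8.99 mm/hr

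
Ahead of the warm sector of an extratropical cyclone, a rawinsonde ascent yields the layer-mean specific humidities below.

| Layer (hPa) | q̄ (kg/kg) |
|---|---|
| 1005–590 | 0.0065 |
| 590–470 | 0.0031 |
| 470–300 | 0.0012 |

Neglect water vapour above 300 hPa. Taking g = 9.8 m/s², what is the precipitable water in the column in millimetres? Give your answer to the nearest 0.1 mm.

PW ≈ 33.4 mm

Precipitable water is the column-integrated vapour mass per unit area: PW = (1/g) Σ q̄ Δp, with q in kg/kg and Δp in Pa (1 kg/m² of water = 1 mm).
Layer 1005–590 hPa: Δp = 415 hPa = 41500 Pa, q̄ = 0.0065 kg/kg → 0.0065 × 41500 / 9.8 = 27.53 mm
Layer 590–470 hPa: Δp = 120 hPa = 12000 Pa, q̄ = 0.0031 kg/kg → 0.0031 × 12000 / 9.8 = 3.80 mm
Layer 470–300 hPa: Δp = 170 hPa = 17000 Pa, q̄ = 0.0012 kg/kg → 0.0012 × 17000 / 9.8 = 2.08 mm
PW = 27.53 + 3.80 + 2.08 = 33.41 ≈ 33.4 mm.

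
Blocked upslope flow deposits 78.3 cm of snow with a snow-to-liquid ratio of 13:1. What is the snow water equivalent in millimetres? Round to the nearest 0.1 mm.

SWE ≈ 60.2 mm

SWE = snow depth / ratio = 78.3 cm / 13 = 6.023 cm = 60.2 mm.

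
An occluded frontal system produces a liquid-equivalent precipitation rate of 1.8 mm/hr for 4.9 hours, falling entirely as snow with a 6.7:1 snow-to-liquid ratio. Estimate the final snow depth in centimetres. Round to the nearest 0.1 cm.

Liquid-equivalent depth = 1.8 × 4.9 = 8.82 mm.
Snow depth = 8.82 mm × 6.7 = 59.094 mm = 5.9 cm.

snow depth ≈ 5.9 cm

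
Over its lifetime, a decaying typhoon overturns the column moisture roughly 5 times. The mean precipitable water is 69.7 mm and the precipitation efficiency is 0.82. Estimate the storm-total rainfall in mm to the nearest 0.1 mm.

rainfall ≈ 285.8 mm

Each cycle deposits ε × PW = 0.82 × 69.7 = 57.154 mm.
Over 5 cycles: 5 × 57.154 = 285.8 mm.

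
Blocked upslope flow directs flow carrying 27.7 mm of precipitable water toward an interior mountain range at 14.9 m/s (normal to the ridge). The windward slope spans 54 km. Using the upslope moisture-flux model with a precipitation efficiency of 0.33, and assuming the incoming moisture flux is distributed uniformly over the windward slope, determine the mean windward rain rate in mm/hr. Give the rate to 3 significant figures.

R ≈ 9.08 mm/hr

Incoming column moisture flux per unit ridge length: F = V × PW = 14.9 × 27.7 = 412.73 mm·m/s.
Spread over the 54 km slope with efficiency ε = 0.33: R = ε·F/W = 0.33 × 412.73 / 54000 m = 2.522e-03 mm/s.
R = 2.522e-03 × 3600 = 9.08 mm/hr.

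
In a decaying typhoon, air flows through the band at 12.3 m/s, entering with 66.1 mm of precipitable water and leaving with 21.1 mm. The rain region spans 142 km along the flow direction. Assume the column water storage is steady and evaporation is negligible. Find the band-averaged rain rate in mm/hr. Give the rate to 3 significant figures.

R ≈ 14.0 mm/hr

Column moisture flux per unit crosswind length is F = V × PW.
Inflow: F_in = 12.3 × 66.1 = 813.03 mm·m/s
Outflow: F_out = 12.3 × 21.1 = 259.53 mm·m/s
Steady-state rate R = (F_in − F_out)/L = (813.03 − 259.53) / 142000 m = 3.898e-03 mm/s.
R = 3.898e-03 × 3600 = 14.0 mm/hr.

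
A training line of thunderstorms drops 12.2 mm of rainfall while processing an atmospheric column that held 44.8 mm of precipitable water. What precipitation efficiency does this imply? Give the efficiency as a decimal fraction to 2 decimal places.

ε = rainfall / PW = 12.2 / 44.8 = 0.27.

ε ≈ 0.27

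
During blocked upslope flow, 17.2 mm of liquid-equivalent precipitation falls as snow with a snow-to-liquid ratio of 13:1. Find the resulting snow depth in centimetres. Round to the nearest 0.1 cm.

snow depth ≈ 22.4 cm

Snow depth = liquid × ratio = 17.2 mm × 13 = 223.6 mm = 22.4 cm.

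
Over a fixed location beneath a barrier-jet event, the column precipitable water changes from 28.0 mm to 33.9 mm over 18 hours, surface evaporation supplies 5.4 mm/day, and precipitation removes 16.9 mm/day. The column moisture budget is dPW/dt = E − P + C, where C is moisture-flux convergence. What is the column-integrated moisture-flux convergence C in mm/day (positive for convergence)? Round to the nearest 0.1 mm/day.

dPW/dt = (33.9 − 28.0) mm / (18/24 day) = +7.867 mm/day.
C = dPW/dt − E + P = (+7.867) − 5.4 + 16.9 = 19.4 mm/day.

C ≈ 19.4 mm/day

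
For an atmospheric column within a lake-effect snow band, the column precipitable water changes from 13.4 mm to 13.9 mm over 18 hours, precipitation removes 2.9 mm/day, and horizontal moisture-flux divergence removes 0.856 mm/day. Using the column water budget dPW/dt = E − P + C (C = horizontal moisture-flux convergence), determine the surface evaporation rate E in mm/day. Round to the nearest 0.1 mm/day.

dPW/dt = (13.9 − 13.4) mm / (18/24 day) = +0.667 mm/day.
E = dPW/dt + P − C = (+0.667) + 2.9 − (-0.856) = 4.4 mm/day.

E ≈ 4.4 mm/day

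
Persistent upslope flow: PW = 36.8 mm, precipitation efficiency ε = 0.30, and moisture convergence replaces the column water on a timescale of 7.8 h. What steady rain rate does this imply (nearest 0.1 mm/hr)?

R ≈ 1.4 mm/hr

Each overturning extracts ε × PW = 0.30 × 36.8 = 11.04 mm.
Rate = ε·PW / τ = 11.04 / 7.8 h = 1.4 mm/hr.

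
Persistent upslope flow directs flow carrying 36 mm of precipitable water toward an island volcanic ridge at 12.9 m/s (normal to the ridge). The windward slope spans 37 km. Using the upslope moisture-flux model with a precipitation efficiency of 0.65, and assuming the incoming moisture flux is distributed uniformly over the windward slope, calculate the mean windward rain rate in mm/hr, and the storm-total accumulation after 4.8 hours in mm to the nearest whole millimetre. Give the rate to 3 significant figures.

R ≈ 29.4 mm/hr; total ≈ 141 mm

Incoming column moisture flux per unit ridge length: F = V × PW = 12.9 × 36 = 464.4 mm·m/s.
Spread over the 37 km slope with efficiency ε = 0.65: R = ε·F/W = 0.65 × 464.4 / 37000 m = 8.158e-03 mm/s.
R = 8.158e-03 × 3600 = 29.4 mm/hr.
Over 4.8 h: total = 29.4 × 4.8 = 141.12 ≈ 141 mm.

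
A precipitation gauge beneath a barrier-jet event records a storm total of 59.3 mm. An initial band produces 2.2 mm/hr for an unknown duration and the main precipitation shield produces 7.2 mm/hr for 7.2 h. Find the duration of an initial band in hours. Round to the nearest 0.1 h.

duration ≈ 3.4 h

Known phases: 7.2 × 7.2 = 51.84 mm.
Remaining depth = 59.3 − 51.84 = 7.46 mm.
Duration = 7.46 / 2.2 = 3.4 h.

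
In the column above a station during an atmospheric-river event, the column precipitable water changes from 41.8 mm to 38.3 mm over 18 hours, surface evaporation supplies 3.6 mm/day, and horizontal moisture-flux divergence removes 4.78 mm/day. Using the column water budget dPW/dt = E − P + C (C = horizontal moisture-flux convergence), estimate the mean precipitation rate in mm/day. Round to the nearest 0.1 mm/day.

dPW/dt = (38.3 − 41.8) mm / (18/24 day) = -4.667 mm/day.
P = E + C − dPW/dt = 3.6 + (-4.78) − (-4.667) = 3.5 mm/day.

P ≈ 3.5 mm/day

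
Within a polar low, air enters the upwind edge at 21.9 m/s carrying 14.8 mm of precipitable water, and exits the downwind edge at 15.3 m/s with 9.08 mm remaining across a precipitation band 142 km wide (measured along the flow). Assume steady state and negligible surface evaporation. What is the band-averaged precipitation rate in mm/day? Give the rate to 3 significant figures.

Column moisture flux per unit crosswind length is F = V × PW.
Inflow: F_in = 21.9 × 14.8 = 324.12 mm·m/s
Outflow: F_out = 15.3 × 9.08 = 138.924 mm·m/s
Steady-state rate R = (F_in − F_out)/L = (324.12 − 138.924) / 142000 m = 1.304e-03 mm/s.
R = 1.304e-03 × 3600 × 24 = 113 mm/day.

R ≈ 113 mm/day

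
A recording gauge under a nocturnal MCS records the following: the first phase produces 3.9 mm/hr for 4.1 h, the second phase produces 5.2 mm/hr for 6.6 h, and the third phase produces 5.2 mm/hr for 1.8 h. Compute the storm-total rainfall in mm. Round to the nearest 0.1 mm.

total ≈ 59.7 mm

Total = Σ Rᵢ Δtᵢ = 3.9 × 4.1 + 5.2 × 6.6 + 5.2 × 1.8
      = 15.99 + 34.32 + 9.36 = 59.7 mm.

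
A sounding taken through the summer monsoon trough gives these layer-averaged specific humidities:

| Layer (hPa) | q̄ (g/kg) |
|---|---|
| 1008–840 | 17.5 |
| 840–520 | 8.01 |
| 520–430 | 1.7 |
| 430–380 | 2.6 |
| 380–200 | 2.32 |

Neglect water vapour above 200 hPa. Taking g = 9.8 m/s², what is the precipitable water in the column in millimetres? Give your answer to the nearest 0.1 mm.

PW ≈ 63.3 mm

Precipitable water is the column-integrated vapour mass per unit area: PW = (1/g) Σ q̄ Δp, with q in kg/kg and Δp in Pa (1 kg/m² of water = 1 mm).
Layer 1008–840 hPa: Δp = 168 hPa = 16800 Pa, q̄ = 0.0175 kg/kg → 0.0175 × 16800 / 9.8 = 30.00 mm
Layer 840–520 hPa: Δp = 320 hPa = 32000 Pa, q̄ = 0.00801 kg/kg → 0.00801 × 32000 / 9.8 = 26.16 mm
Layer 520–430 hPa: Δp = 90 hPa = 9000 Pa, q̄ = 0.0017 kg/kg → 0.0017 × 9000 / 9.8 = 1.56 mm
Layer 430–380 hPa: Δp = 50 hPa = 5000 Pa, q̄ = 0.0026 kg/kg → 0.0026 × 5000 / 9.8 = 1.33 mm
Layer 380–200 hPa: Δp = 180 hPa = 18000 Pa, q̄ = 0.00232 kg/kg → 0.00232 × 18000 / 9.8 = 4.26 mm
PW = 30.00 + 26.16 + 1.56 + 1.33 + 4.26 = 63.31 ≈ 63.3 mm.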